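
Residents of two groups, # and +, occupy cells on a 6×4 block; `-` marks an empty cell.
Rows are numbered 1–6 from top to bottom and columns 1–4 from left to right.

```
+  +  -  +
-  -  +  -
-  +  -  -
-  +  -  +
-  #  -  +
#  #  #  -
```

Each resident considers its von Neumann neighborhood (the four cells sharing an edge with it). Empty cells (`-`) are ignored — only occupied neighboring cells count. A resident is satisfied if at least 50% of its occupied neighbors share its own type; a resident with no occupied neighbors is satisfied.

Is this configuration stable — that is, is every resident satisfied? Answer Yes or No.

Yes

(1,1)+ 1/1 ✓
(1,2)+ 1/1 ✓
(1,4)+ 0/0 ✓
(2,3)+ 0/0 ✓
(3,2)+ 1/1 ✓
(4,2)+ 1/2 ✓
(4,4)+ 1/1 ✓
(5,2)# 1/2 ✓
(5,4)+ 1/1 ✓
(6,1)# 1/1 ✓
(6,2)# 3/3 ✓
(6,3)# 1/1 ✓
All meet the threshold, so the configuration is stable.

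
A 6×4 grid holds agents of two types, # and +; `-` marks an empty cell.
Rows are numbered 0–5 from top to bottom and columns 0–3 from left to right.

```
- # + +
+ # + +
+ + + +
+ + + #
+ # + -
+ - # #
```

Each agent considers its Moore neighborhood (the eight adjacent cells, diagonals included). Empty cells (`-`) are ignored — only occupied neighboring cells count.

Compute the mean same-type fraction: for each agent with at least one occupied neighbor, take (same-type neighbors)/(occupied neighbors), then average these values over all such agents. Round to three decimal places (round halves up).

Row 0: (0,1)# 1/4 · (0,2)+ 3/5 · (0,3)+ 3/3
Row 1: (1,0)+ 2/4 · (1,1)# 1/7 · (1,2)+ 6/8 · (1,3)+ 5/5
Row 2: (2,0)+ 4/5 · (2,1)+ 7/8 · (2,2)+ 6/8 · (2,3)+ 4/5
Row 3: (3,0)+ 4/5 · (3,1)+ 7/8 · (3,2)+ 5/7 · (3,3)# 0/4
Row 4: (4,0)+ 3/4 · (4,1)# 1/7 · (4,2)+ 2/6
Row 5: (5,0)+ 1/2 · (5,2)# 2/3 · (5,3)# 1/2
Sum over 21 agents: 1/4 + 3/5 + 3/3 + 2/4 + 1/7 + 6/8 + 5/5 + 4/5 + 7/8 + 6/8 + 4/5 + 4/5 + 7/8 + 5/7 + 0/4 + 3/4 + 1/7 + 2/6 + 1/2 + 2/3 + 1/2 = 51/4; mean = 51/4 ÷ 21 = 17/28 = 0.607142… → 0.607.

0.607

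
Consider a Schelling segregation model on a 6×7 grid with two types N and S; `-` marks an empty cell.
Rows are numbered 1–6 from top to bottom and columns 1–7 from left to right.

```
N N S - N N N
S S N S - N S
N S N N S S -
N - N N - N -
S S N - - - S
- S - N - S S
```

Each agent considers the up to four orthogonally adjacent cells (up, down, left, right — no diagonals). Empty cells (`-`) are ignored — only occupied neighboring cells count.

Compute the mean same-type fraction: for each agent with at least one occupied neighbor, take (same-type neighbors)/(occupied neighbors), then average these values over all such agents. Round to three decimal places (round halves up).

0.540

(1,1)N 1/2
(1,2)N 1/3
(1,3)S 0/2
(1,5)N 1/1
(1,6)N 3/3
(1,7)N 1/2
(2,1)S 1/3
(2,2)S 2/4
(2,3)N 1/4
(2,4)S 0/2
(2,6)N 1/3
(2,7)S 0/2
(3,1)N 1/3
(3,2)S 1/3
(3,3)N 3/4
(3,4)N 2/4
(3,5)S 1/2
(3,6)S 1/3
(4,1)N 1/2
(4,3)N 3/3
(4,4)N 2/2
(4,6)N 0/1
(5,1)S 1/2
(5,2)S 2/3
(5,3)N 1/2
(5,7)S 1/1
(6,2)S 1/1
(6,4)N — no occupied neighbors
(6,6)S 1/1
(6,7)S 2/2
Sum over 29 agents: 1/2 + 1/3 + 0/2 + 1/1 + 3/3 + 1/2 + 1/3 + 2/4 + 1/4 + 0/2 + 1/3 + 0/2 + 1/3 + 1/3 + 3/4 + 2/4 + 1/2 + 1/3 + 1/2 + 3/3 + 2/2 + 0/1 + 1/2 + 2/3 + 1/2 + 1/1 + 1/1 + 1/1 + 2/2 = 47/3; mean = 47/3 ÷ 29 = 47/87 = 0.540229… → 0.540.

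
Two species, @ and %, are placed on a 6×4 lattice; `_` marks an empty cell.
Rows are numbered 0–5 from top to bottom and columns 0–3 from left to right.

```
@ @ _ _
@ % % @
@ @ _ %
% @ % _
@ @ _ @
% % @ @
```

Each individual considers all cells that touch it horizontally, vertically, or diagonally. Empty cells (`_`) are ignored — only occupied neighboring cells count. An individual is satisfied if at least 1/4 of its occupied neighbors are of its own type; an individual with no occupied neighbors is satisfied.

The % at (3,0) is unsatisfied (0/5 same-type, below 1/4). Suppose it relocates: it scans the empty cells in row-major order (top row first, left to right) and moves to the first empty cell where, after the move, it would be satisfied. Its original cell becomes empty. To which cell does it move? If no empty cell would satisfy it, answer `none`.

Vacating (3,0). Empty cells in order:
  (0,2): 2/4 same-type → satisfied — stop here.

(0,2)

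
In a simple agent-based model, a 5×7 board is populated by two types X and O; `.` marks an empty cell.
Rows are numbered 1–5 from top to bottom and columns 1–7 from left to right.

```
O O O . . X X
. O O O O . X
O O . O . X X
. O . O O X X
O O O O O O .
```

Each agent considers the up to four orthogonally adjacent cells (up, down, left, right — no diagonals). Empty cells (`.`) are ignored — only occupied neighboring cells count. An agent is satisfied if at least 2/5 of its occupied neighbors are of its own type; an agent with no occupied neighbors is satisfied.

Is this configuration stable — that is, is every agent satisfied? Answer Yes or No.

(1,1)O 1/1 satisfied
(1,2)O 3/3 satisfied
(1,3)O 2/2 satisfied
(1,6)X 1/1 satisfied
(1,7)X 2/2 satisfied
(2,2)O 3/3 satisfied
(2,3)O 3/3 satisfied
(2,4)O 3/3 satisfied
(2,5)O 1/1 satisfied
(2,7)X 2/2 satisfied
(3,1)O 1/1 satisfied
(3,2)O 3/3 satisfied
(3,4)O 2/2 satisfied
(3,6)X 2/2 satisfied
(3,7)X 3/3 satisfied
(4,2)O 2/2 satisfied
(4,4)O 3/3 satisfied
(4,5)O 2/3 satisfied
(4,6)X 2/4 satisfied
(4,7)X 2/2 satisfied
(5,1)O 1/1 satisfied
(5,2)O 3/3 satisfied
(5,3)O 2/2 satisfied
(5,4)O 3/3 satisfied
(5,5)O 3/3 satisfied
(5,6)O 1/2 satisfied
All meet the threshold, so the configuration is stable.

Yes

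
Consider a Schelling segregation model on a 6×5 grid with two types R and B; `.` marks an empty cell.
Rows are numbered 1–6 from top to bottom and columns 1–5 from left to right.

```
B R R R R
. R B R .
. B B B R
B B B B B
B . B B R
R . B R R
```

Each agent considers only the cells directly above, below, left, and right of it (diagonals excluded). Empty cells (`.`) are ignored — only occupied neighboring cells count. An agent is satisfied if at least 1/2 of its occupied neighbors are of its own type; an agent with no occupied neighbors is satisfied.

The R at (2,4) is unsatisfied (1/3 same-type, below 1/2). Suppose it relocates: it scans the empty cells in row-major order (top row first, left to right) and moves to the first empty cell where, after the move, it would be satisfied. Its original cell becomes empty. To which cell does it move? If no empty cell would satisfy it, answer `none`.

Vacating (2,4). Empty cells in order:
  (2,1): 1/2 same-type → satisfied — stop here.

(2,1)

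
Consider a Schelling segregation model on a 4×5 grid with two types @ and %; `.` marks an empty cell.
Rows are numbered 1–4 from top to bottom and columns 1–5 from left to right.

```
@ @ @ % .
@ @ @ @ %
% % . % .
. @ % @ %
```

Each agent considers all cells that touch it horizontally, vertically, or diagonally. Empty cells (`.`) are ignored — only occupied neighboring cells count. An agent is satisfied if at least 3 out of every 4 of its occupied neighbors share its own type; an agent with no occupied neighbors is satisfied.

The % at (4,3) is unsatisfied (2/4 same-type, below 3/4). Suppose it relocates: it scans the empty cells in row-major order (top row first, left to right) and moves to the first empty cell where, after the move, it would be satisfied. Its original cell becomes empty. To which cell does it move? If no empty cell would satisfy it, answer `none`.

none

Vacating (4,3). Empty cells in order:
  (1,5): 2/3 same-type → still unsatisfied.
  (3,3): 2/7 same-type → still unsatisfied.
  (3,5): 3/5 same-type → still unsatisfied.
  (4,1): 2/3 same-type → still unsatisfied.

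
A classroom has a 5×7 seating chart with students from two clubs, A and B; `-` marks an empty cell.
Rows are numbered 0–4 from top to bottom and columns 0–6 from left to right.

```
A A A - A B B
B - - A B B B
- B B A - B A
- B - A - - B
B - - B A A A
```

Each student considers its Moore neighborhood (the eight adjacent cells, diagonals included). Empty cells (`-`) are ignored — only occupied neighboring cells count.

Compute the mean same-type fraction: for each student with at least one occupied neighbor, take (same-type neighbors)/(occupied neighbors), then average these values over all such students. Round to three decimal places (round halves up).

0.602

(0,0)A 1/2
(0,1)A 2/3
(0,2)A 2/2
(0,4)A 1/4
(0,5)B 4/5
(0,6)B 3/3
(1,0)B 1/3
(1,3)A 3/5
(1,4)B 3/6
(1,5)B 5/7
(1,6)B 4/5
(2,1)B 3/3
(2,2)B 2/5
(2,3)A 2/4
(2,5)B 4/5
(2,6)A 0/4
(3,1)B 3/3
(3,3)A 2/4
(3,6)B 1/4
(4,0)B 1/1
(4,3)B 0/2
(4,4)A 2/3
(4,5)A 2/3
(4,6)A 1/2
Sum over 24 students: 1/2 + 2/3 + 2/2 + 1/4 + 4/5 + 3/3 + 1/3 + 3/5 + 3/6 + 5/7 + 4/5 + 3/3 + 2/5 + 2/4 + 4/5 + 0/4 + 3/3 + 2/4 + 1/4 + 1/1 + 0/2 + 2/3 + 2/3 + 1/2 = 1517/105; mean = 1517/105 ÷ 24 = 1517/2520 = 0.601984… → 0.602.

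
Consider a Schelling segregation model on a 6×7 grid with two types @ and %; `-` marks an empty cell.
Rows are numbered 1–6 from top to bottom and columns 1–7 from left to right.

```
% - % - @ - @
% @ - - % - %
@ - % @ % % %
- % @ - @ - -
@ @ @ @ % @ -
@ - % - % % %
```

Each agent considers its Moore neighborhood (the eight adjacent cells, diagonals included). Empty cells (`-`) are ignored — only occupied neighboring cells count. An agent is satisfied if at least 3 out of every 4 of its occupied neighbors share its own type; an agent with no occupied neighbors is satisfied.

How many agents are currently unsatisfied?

Row 1: (1,1)% 1/2 not · (1,3)% 0/1 not · (1,5)@ 0/1 not · (1,7)@ 0/1 not
Row 2: (2,1)% 1/3 not · (2,2)@ 1/5 not · (2,5)% 2/4 not · (2,7)% 2/3 not
Row 3: (3,1)@ 1/3 not · (3,3)% 1/4 not · (3,4)@ 2/5 not · (3,5)% 2/4 not · (3,6)% 4/5 satisfied · (3,7)% 2/2 satisfied
Row 4: (4,2)% 1/6 not · (4,3)@ 4/6 not · (4,5)@ 3/6 not
Row 5: (5,1)@ 2/3 not · (5,2)@ 4/6 not · (5,3)@ 3/5 not · (5,4)@ 3/6 not · (5,5)% 2/5 not · (5,6)@ 1/5 not
Row 6: (6,1)@ 2/2 satisfied · (6,3)% 0/3 not · (6,5)% 2/4 not · (6,6)% 3/4 satisfied · (6,7)% 1/2 not
Unsatisfied: (1,1), (1,3), (1,5), (1,7), (2,1), (2,2), (2,5), (2,7), (3,1), (3,3), (3,4), (3,5), (4,2), (4,3), (4,5), (5,1), (5,2), (5,3), (5,4), (5,5), (5,6), (6,3), (6,5), (6,7) — 24 in total.

24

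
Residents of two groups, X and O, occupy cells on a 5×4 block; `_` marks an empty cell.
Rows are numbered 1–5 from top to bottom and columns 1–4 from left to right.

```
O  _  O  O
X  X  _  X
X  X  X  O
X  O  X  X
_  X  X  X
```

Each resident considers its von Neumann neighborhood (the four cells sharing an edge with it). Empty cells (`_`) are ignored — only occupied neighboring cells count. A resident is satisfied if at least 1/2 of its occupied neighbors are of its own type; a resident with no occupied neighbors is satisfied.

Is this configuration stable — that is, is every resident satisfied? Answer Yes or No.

Row 1: (1,1)O 0/1 unhappy · (1,3)O 1/1 ok · (1,4)O 1/2 ok
Row 2: (2,1)X 2/3 ok · (2,2)X 2/2 ok · (2,4)X 0/2 unhappy
Row 3: (3,1)X 3/3 ok · (3,2)X 3/4 ok · (3,3)X 2/3 ok · (3,4)O 0/3 unhappy
Row 4: (4,1)X 1/2 ok · (4,2)O 0/4 unhappy · (4,3)X 3/4 ok · (4,4)X 2/3 ok
Row 5: (5,2)X 1/2 ok · (5,3)X 3/3 ok · (5,4)X 2/2 ok
For instance (1,1) has only 0/1 same-type neighbors, below 1/2.

No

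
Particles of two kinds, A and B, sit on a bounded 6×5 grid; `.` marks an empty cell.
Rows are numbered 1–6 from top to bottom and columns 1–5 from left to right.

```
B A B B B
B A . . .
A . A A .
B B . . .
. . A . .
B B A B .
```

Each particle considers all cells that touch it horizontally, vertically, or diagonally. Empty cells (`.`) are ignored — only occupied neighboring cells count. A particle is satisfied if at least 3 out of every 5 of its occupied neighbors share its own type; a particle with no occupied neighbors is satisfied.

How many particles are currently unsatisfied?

Row 1: (1,1)B 1/3 unhappy · (1,2)A 1/4 unhappy · (1,3)B 1/3 unhappy · (1,4)B 2/2 ok · (1,5)B 1/1 ok
Row 2: (2,1)B 1/4 unhappy · (2,2)A 3/6 unhappy
Row 3: (3,1)A 1/4 unhappy · (3,3)A 2/3 ok · (3,4)A 1/1 ok
Row 4: (4,1)B 1/2 unhappy · (4,2)B 1/4 unhappy
Row 5: (5,3)A 1/4 unhappy
Row 6: (6,1)B 1/1 ok · (6,2)B 1/3 unhappy · (6,3)A 1/3 unhappy · (6,4)B 0/2 unhappy
Unsatisfied: (1,1), (1,2), (1,3), (2,1), (2,2), (3,1), (4,1), (4,2), (5,3), (6,2), (6,3), (6,4) — 12 in total.

12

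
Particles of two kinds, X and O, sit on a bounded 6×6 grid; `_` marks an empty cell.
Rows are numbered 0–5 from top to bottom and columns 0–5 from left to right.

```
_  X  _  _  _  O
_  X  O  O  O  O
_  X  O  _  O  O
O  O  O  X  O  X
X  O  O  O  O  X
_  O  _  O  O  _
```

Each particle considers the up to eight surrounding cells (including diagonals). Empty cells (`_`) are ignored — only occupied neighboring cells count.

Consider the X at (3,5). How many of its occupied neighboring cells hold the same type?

1

Occupied neighbors of (3,5): (2,4)=O, (2,5)=O, (3,4)=O, (4,4)=O, (4,5)=X.
Same type (X): 1 of 5.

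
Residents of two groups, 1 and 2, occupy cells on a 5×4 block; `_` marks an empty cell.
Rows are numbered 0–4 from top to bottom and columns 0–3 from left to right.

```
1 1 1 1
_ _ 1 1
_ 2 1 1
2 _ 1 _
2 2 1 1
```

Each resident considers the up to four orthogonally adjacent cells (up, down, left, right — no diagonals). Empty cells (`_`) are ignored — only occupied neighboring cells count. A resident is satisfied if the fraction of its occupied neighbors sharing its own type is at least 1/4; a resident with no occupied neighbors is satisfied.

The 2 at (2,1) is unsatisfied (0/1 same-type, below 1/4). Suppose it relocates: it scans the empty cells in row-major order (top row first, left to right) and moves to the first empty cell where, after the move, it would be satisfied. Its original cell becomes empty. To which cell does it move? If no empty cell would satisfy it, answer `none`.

Vacating (2,1). Empty cells in order:
  (1,0): 0/1 same-type → still unsatisfied.
  (1,1): 0/2 same-type → still unsatisfied.
  (2,0): 1/1 same-type → satisfied — stop here.

(2,0)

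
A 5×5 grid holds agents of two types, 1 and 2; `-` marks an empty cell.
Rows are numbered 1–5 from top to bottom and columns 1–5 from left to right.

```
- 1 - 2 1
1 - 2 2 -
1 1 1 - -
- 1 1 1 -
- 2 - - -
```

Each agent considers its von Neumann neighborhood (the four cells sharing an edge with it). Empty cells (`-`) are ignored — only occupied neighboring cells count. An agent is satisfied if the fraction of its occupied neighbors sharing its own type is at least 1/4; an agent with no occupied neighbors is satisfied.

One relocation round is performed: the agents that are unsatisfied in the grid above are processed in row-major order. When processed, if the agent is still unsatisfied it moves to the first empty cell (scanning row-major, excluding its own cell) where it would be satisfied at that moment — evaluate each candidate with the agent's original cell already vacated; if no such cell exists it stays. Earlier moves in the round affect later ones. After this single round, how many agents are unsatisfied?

0

Initially unsatisfied (in order): (1,5), (5,2).
  (1,5) → (1,1).
  (5,2) → (1,3).
Resulting grid:
1 1 2 2 -
1 - 2 2 -
1 1 1 - -
- 1 1 1 -
- - - - -
All satisfied now.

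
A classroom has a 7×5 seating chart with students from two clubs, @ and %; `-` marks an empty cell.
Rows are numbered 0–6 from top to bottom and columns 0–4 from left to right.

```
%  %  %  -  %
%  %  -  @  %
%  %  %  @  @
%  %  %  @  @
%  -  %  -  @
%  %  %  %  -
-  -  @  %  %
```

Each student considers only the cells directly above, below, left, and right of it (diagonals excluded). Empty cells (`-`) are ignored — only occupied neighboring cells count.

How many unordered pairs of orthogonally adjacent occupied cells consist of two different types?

Scan each occupied cell's neighbors to the right and below so each pair is counted once.
From row 0: 0 unlike of 5 pairs (running 0/5).
From row 1: 2 unlike of 6 pairs (running 2/11).
From row 2: 1 unlike of 9 pairs (running 3/20).
From row 3: 1 unlike of 7 pairs (running 4/27).
From row 4: 0 unlike of 2 pairs (running 4/29).
From row 5: 1 unlike of 5 pairs (running 5/34).
From row 6: 1 unlike of 2 pairs (running 6/36).
Total adjacent occupied pairs: 36; unlike-type pairs: 6.

6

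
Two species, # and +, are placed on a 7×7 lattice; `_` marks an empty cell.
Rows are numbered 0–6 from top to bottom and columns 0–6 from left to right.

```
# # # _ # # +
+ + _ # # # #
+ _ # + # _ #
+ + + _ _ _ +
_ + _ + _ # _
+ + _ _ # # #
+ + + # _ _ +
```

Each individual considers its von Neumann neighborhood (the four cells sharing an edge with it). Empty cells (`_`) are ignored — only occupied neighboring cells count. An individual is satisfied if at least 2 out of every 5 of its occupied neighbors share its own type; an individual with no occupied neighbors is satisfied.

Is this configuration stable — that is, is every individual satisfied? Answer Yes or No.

No

Row 0: (0,0)# 1/2 ✓ · (0,1)# 2/3 ✓ · (0,2)# 1/1 ✓ · (0,4)# 2/2 ✓ · (0,5)# 2/3 ✓ · (0,6)+ 0/2 ✗
Row 1: (1,0)+ 2/3 ✓ · (1,1)+ 1/2 ✓ · (1,3)# 1/2 ✓ · (1,4)# 4/4 ✓ · (1,5)# 3/3 ✓ · (1,6)# 2/3 ✓
Row 2: (2,0)+ 2/2 ✓ · (2,2)# 0/2 ✗ · (2,3)+ 0/3 ✗ · (2,4)# 1/2 ✓ · (2,6)# 1/2 ✓
Row 3: (3,0)+ 2/2 ✓ · (3,1)+ 3/3 ✓ · (3,2)+ 1/2 ✓ · (3,6)+ 0/1 ✗
Row 4: (4,1)+ 2/2 ✓ · (4,3)+ 0/0 ✓ · (4,5)# 1/1 ✓
Row 5: (5,0)+ 2/2 ✓ · (5,1)+ 3/3 ✓ · (5,4)# 1/1 ✓ · (5,5)# 3/3 ✓ · (5,6)# 1/2 ✓
Row 6: (6,0)+ 2/2 ✓ · (6,1)+ 3/3 ✓ · (6,2)+ 1/2 ✓ · (6,3)# 0/1 ✗ · (6,6)+ 0/1 ✗
For instance (0,6) has only 0/2 same-type neighbors, below 2/5.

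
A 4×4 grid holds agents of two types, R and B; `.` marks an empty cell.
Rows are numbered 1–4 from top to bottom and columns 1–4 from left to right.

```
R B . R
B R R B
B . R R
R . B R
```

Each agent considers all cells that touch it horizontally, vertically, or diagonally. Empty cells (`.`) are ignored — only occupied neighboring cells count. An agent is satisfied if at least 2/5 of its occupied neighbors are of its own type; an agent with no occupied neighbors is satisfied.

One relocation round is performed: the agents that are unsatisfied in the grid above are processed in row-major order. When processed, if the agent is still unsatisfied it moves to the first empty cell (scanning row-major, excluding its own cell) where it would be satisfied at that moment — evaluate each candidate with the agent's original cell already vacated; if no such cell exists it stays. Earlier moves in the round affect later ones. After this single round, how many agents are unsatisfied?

1

Initially unsatisfied (in order): (1,1), (1,2), (2,4), (3,1), (4,1), (4,3).
  (1,1) → (1,3).
  (1,2) → (1,1).
  (2,4) → (1,2).
  (3,1): no empty cell satisfies it; stays.
  (4,1) → (2,4).
  (4,3) → (3,2).
Resulting grid:
B B R R
B R R R
B B R R
. . . R
Unsatisfied now: (2,2).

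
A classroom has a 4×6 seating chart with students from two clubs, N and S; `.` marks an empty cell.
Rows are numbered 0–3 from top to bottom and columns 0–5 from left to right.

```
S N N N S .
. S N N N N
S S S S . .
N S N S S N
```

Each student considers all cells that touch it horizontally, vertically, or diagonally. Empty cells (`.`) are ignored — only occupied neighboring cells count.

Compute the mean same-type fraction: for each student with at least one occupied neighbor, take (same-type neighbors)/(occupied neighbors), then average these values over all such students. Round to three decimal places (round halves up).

0.487

Row 0: (0,0)S 1/2 · (0,1)N 2/4 · (0,2)N 4/5 · (0,3)N 4/5 · (0,4)S 0/4
Row 1: (1,1)S 4/7 · (1,2)N 4/8 · (1,3)N 4/7 · (1,4)N 3/5 · (1,5)N 1/2
Row 2: (2,0)S 3/4 · (2,1)S 4/7 · (2,2)S 5/8 · (2,3)S 3/7
Row 3: (3,0)N 0/3 · (3,1)S 3/5 · (3,2)N 0/5 · (3,3)S 3/4 · (3,4)S 2/3 · (3,5)N 0/1
Sum over 20 students: 1/2 + 2/4 + 4/5 + 4/5 + 0/4 + 4/7 + 4/8 + 4/7 + 3/5 + 1/2 + 3/4 + 4/7 + 5/8 + 3/7 + 0/3 + 3/5 + 0/5 + 3/4 + 2/3 + 0/1 = 8177/840; mean = 8177/840 ÷ 20 = 8177/16800 = 0.486726… → 0.487.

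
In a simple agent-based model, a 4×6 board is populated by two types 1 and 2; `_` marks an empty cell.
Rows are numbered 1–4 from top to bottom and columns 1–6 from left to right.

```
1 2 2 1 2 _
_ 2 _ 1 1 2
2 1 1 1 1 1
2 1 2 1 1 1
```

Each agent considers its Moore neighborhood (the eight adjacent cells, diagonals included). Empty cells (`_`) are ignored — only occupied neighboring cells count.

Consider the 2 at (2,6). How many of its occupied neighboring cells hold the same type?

1

Occupied neighbors of (2,6): (1,5)=2, (2,5)=1, (3,5)=1, (3,6)=1.
Same type (2): 1 of 4.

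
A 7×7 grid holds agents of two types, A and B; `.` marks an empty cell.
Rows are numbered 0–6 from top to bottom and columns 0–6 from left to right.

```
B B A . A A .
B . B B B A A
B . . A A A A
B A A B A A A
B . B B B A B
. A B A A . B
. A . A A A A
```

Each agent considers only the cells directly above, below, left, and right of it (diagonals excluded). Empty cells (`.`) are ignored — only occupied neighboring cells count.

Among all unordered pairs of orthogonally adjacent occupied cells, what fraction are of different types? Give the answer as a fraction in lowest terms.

Scan each occupied cell's neighbors to the right and below so each pair is counted once.
From row 0: 3 unlike of 7 pairs (running 3/7).
From row 1: 3 unlike of 9 pairs (running 6/16).
From row 2: 1 unlike of 8 pairs (running 7/24).
From row 3: 6 unlike of 12 pairs (running 13/36).
From row 4: 4 unlike of 8 pairs (running 17/44).
From row 5: 3 unlike of 7 pairs (running 20/51).
From row 6: 0 unlike of 3 pairs (running 20/54).
Total adjacent occupied pairs: 54; unlike-type pairs: 20.
20/54 reduces to 10/27.

10/27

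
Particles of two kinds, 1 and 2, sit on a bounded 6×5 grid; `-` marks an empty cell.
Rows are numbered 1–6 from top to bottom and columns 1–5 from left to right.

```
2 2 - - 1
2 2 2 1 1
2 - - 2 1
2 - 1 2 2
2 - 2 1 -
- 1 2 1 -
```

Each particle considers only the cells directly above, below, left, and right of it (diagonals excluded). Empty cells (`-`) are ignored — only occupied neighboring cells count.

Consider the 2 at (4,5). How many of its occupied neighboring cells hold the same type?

1

Occupied neighbors of (4,5): (3,5)=1, (4,4)=2.
Same type (2): 1 of 2.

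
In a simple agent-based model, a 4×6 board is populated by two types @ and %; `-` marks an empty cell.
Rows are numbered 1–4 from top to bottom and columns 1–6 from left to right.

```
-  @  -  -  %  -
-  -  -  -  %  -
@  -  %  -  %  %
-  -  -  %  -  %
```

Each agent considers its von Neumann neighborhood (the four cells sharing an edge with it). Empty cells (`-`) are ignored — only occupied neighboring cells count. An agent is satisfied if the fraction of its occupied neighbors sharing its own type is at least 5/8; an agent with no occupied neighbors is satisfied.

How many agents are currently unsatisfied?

0

(1,2)@ 0/0 ✓
(1,5)% 1/1 ✓
(2,5)% 2/2 ✓
(3,1)@ 0/0 ✓
(3,3)% 0/0 ✓
(3,5)% 2/2 ✓
(3,6)% 2/2 ✓
(4,4)% 0/0 ✓
(4,6)% 1/1 ✓
Every one meets the threshold.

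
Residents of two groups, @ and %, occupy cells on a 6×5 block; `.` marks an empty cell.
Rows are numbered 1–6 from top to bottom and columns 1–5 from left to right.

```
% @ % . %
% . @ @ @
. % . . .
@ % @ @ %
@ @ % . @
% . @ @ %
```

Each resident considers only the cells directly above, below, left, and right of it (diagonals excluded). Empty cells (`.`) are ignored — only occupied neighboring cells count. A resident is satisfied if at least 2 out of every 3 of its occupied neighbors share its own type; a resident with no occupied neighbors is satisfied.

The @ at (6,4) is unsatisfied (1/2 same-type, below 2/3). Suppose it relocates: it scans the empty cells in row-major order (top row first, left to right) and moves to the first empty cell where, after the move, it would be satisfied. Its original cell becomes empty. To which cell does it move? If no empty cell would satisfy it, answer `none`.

(3,3)

Vacating (6,4). Empty cells in order:
  (1,4): 1/3 same-type → still unsatisfied.
  (2,2): 2/4 same-type → still unsatisfied.
  (3,1): 1/3 same-type → still unsatisfied.
  (3,3): 2/3 same-type → satisfied — stop here.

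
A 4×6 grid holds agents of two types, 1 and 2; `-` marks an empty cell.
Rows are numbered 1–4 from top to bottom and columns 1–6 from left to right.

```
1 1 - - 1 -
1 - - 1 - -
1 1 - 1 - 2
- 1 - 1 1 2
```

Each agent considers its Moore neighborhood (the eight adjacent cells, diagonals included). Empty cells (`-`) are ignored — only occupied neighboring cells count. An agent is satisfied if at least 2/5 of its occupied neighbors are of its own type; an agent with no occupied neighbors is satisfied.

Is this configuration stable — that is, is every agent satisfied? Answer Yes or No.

Yes

Row 1: (1,1)1 2/2 ok · (1,2)1 2/2 ok · (1,5)1 1/1 ok
Row 2: (2,1)1 4/4 ok · (2,4)1 2/2 ok
Row 3: (3,1)1 3/3 ok · (3,2)1 3/3 ok · (3,4)1 3/3 ok · (3,6)2 1/2 ok
Row 4: (4,2)1 2/2 ok · (4,4)1 2/2 ok · (4,5)1 2/4 ok · (4,6)2 1/2 ok
All meet the threshold, so the configuration is stable.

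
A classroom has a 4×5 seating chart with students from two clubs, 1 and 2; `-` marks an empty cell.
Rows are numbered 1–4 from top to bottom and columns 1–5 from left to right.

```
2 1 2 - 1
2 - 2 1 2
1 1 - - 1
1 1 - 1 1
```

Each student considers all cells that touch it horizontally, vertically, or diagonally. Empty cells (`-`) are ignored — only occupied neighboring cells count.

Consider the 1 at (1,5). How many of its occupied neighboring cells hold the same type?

1

Occupied neighbors of (1,5): (2,4)=1, (2,5)=2.
Same type (1): 1 of 2.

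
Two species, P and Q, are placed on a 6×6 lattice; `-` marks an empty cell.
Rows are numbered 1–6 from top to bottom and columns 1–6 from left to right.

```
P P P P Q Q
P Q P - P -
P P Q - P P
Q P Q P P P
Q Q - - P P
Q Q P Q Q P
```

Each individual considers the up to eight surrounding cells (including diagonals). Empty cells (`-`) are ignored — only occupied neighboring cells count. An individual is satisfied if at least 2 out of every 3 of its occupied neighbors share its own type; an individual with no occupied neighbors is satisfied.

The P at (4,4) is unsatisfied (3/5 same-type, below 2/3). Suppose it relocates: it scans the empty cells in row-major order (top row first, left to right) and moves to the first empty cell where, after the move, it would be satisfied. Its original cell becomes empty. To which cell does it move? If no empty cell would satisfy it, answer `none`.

Vacating (4,4). Empty cells in order:
  (2,4): 5/7 same-type → satisfied — stop here.

(2,4)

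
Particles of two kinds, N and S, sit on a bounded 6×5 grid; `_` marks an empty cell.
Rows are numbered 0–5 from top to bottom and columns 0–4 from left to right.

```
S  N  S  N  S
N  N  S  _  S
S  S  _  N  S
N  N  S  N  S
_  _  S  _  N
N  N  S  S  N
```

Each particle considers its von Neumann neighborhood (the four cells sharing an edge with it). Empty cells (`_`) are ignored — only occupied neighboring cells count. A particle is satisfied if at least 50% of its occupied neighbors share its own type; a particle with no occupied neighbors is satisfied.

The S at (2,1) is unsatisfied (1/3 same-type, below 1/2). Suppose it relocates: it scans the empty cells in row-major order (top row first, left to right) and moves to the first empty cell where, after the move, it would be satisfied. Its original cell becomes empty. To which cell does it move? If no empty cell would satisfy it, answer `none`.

(1,3)

Vacating (2,1). Empty cells in order:
  (1,3): 2/4 same-type → satisfied — stop here.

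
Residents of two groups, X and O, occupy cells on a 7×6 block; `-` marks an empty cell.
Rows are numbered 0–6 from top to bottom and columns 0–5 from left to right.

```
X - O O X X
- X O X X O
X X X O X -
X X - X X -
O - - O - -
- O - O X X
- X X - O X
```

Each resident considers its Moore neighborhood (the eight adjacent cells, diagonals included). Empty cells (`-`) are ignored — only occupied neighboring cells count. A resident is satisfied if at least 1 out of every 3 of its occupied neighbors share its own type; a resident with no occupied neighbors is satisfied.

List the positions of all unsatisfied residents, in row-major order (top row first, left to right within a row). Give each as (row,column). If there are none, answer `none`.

(0,0)X 1/1 ok
(0,2)O 2/4 ok
(0,3)O 2/5 ok
(0,4)X 3/5 ok
(0,5)X 2/3 ok
(1,1)X 4/6 ok
(1,2)O 3/7 ok
(1,3)X 4/8 ok
(1,4)X 4/7 ok
(1,5)O 0/4 unhappy
(2,0)X 4/4 ok
(2,1)X 5/6 ok
(2,2)X 5/7 ok
(2,3)O 1/7 unhappy
(2,4)X 4/6 ok
(3,0)X 3/4 ok
(3,1)X 4/5 ok
(3,3)X 3/5 ok
(3,4)X 2/4 ok
(4,0)O 1/3 ok
(4,3)O 1/4 unhappy
(5,1)O 1/3 ok
(5,3)O 2/4 ok
(5,4)X 2/5 ok
(5,5)X 2/3 ok
(6,1)X 1/2 ok
(6,2)X 1/3 ok
(6,4)O 1/4 unhappy
(6,5)X 2/3 ok

(1,5), (2,3), (4,3), (6,4)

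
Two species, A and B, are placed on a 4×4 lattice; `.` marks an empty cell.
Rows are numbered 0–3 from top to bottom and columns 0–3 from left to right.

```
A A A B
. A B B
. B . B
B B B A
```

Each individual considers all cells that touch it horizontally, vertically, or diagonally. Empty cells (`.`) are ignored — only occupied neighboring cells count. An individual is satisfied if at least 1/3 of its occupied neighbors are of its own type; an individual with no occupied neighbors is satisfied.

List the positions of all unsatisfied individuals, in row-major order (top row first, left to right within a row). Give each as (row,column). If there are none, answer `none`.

(3,3)

(0,0)A 2/2 ✓
(0,1)A 3/4 ✓
(0,2)A 2/5 ✓
(0,3)B 2/3 ✓
(1,1)A 3/5 ✓
(1,2)B 4/7 ✓
(1,3)B 3/4 ✓
(2,1)B 4/5 ✓
(2,3)B 3/4 ✓
(3,0)B 2/2 ✓
(3,1)B 3/3 ✓
(3,2)B 3/4 ✓
(3,3)A 0/2 ✗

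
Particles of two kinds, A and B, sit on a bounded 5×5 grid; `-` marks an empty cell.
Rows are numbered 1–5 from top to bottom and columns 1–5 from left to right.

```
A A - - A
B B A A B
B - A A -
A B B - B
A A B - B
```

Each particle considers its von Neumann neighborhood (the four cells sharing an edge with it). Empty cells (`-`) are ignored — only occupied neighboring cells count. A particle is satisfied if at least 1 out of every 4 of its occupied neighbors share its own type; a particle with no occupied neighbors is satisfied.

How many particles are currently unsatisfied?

Row 1: (1,1)A 1/2 ok · (1,2)A 1/2 ok · (1,5)A 0/1 unhappy
Row 2: (2,1)B 2/3 ok · (2,2)B 1/3 ok · (2,3)A 2/3 ok · (2,4)A 2/3 ok · (2,5)B 0/2 unhappy
Row 3: (3,1)B 1/2 ok · (3,3)A 2/3 ok · (3,4)A 2/2 ok
Row 4: (4,1)A 1/3 ok · (4,2)B 1/3 ok · (4,3)B 2/3 ok · (4,5)B 1/1 ok
Row 5: (5,1)A 2/2 ok · (5,2)A 1/3 ok · (5,3)B 1/2 ok · (5,5)B 1/1 ok
Unsatisfied: (1,5), (2,5) — 2 in total.

2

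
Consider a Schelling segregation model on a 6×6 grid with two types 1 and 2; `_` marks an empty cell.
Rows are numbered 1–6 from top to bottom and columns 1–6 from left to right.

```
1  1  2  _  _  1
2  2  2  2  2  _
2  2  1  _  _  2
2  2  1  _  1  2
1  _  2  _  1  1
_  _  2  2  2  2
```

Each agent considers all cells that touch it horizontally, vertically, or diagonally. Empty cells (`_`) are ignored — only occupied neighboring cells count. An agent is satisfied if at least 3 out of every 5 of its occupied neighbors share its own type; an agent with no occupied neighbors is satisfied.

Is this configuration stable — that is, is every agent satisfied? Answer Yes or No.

No

(1,1)1 1/3 unhappy
(1,2)1 1/5 unhappy
(1,3)2 3/4 ok
(1,6)1 0/1 unhappy
(2,1)2 3/5 ok
(2,2)2 5/8 ok
(2,3)2 4/6 ok
(2,4)2 3/4 ok
(2,5)2 2/3 ok
(3,1)2 5/5 ok
(3,2)2 6/8 ok
(3,3)1 1/6 unhappy
(3,6)2 2/3 ok
(4,1)2 3/4 ok
(4,2)2 4/7 unhappy
(4,3)1 1/4 unhappy
(4,5)1 2/4 unhappy
(4,6)2 1/4 unhappy
(5,1)1 0/2 unhappy
(5,3)2 3/4 ok
(5,5)1 2/6 unhappy
(5,6)1 2/5 unhappy
(6,3)2 2/2 ok
(6,4)2 3/4 ok
(6,5)2 2/4 unhappy
(6,6)2 1/3 unhappy
For instance (1,1) has only 1/3 same-type neighbors, below 3/5.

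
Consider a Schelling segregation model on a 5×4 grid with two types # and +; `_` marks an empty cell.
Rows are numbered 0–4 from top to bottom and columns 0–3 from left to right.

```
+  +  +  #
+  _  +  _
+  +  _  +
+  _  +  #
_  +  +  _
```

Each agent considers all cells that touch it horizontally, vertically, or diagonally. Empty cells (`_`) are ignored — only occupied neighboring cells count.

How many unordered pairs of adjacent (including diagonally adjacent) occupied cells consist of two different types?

5

Scan each occupied cell's neighbors to the right and below (and the two forward diagonals) so each pair is counted once.
From row 0: 2 unlike of 8 pairs (running 2/8).
From row 1: 0 unlike of 4 pairs (running 2/12).
From row 2: 1 unlike of 6 pairs (running 3/18).
From row 3: 2 unlike of 5 pairs (running 5/23).
From row 4: 0 unlike of 1 pairs (running 5/24).
Total adjacent occupied pairs: 24; unlike-type pairs: 5.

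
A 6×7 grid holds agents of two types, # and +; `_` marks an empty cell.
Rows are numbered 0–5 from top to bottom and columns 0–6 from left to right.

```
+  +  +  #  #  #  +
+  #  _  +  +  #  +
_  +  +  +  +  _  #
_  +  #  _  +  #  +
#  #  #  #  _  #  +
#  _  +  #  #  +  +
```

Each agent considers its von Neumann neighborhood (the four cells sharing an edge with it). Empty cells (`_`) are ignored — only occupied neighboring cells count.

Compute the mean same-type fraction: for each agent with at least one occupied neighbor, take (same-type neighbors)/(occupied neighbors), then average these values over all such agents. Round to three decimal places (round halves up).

(0,0)+ 2/2
(0,1)+ 2/3
(0,2)+ 1/2
(0,3)# 1/3
(0,4)# 2/3
(0,5)# 2/3
(0,6)+ 1/2
(1,0)+ 1/2
(1,1)# 0/3
(1,3)+ 2/3
(1,4)+ 2/4
(1,5)# 1/3
(1,6)+ 1/3
(2,1)+ 2/3
(2,2)+ 2/3
(2,3)+ 3/3
(2,4)+ 3/3
(2,6)# 0/2
(3,1)+ 1/3
(3,2)# 1/3
(3,4)+ 1/2
(3,5)# 1/3
(3,6)+ 1/3
(4,0)# 2/2
(4,1)# 2/3
(4,2)# 3/4
(4,3)# 2/2
(4,5)# 1/3
(4,6)+ 2/3
(5,0)# 1/1
(5,2)+ 0/2
(5,3)# 2/3
(5,4)# 1/2
(5,5)+ 1/3
(5,6)+ 2/2
Sum over 35 agents: 2/2 + 2/3 + 1/2 + 1/3 + 2/3 + 2/3 + 1/2 + 1/2 + 0/3 + 2/3 + 2/4 + 1/3 + 1/3 + 2/3 + 2/3 + 3/3 + 3/3 + 0/2 + 1/3 + 1/3 + 1/2 + 1/3 + 1/3 + 2/2 + 2/3 + 3/4 + 2/2 + 1/3 + 2/3 + 1/1 + 0/2 + 2/3 + 1/2 + 1/3 + 2/2 = 79/4; mean = 79/4 ÷ 35 = 79/140 = 0.564285… → 0.564.

0.564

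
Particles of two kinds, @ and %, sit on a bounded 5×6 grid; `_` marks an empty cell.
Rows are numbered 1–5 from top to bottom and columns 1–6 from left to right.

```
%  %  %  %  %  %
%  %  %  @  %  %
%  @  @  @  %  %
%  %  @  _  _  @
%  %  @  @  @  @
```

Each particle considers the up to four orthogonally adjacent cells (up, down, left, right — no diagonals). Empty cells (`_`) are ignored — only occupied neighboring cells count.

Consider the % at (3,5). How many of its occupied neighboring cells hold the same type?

Occupied neighbors of (3,5): (2,5)=%, (3,4)=@, (3,6)=%.
Same type (%): 2 of 3.

2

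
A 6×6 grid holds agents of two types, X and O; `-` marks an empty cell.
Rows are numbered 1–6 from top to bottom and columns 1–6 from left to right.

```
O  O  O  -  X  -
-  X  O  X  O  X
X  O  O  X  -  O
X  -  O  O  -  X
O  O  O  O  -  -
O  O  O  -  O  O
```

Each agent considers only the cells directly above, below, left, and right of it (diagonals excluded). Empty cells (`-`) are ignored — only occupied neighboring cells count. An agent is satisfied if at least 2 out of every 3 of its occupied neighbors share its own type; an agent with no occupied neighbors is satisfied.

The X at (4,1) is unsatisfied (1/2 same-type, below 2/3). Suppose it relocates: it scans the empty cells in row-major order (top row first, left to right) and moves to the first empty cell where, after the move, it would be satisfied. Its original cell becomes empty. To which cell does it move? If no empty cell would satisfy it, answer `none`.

Vacating (4,1). Empty cells in order:
  (1,4): 2/3 same-type → satisfied — stop here.

(1,4)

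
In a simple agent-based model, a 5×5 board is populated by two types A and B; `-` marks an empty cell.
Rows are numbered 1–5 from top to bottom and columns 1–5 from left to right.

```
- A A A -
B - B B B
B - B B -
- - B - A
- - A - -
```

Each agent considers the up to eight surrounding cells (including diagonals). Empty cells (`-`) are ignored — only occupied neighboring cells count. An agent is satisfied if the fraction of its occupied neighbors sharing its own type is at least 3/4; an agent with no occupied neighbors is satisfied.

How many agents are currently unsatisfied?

Row 1: (1,2)A 1/3 not · (1,3)A 2/4 not · (1,4)A 1/4 not
Row 2: (2,1)B 1/2 not · (2,3)B 3/6 not · (2,4)B 4/6 not · (2,5)B 2/3 not
Row 3: (3,1)B 1/1 satisfied · (3,3)B 4/4 satisfied · (3,4)B 5/6 satisfied
Row 4: (4,3)B 2/3 not · (4,5)A 0/1 not
Row 5: (5,3)A 0/1 not
Unsatisfied: (1,2), (1,3), (1,4), (2,1), (2,3), (2,4), (2,5), (4,3), (4,5), (5,3) — 10 in total.

10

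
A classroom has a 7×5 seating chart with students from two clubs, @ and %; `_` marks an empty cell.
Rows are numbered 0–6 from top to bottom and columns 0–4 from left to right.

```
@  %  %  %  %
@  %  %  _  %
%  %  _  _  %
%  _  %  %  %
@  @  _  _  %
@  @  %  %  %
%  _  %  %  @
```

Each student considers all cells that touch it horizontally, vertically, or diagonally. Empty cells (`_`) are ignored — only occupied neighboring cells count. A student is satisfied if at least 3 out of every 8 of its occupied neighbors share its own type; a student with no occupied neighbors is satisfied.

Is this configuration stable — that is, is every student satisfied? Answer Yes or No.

(0,0)@ 1/3 not
(0,1)% 3/5 satisfied
(0,2)% 4/4 satisfied
(0,3)% 4/4 satisfied
(0,4)% 2/2 satisfied
(1,0)@ 1/5 not
(1,1)% 5/7 satisfied
(1,2)% 5/5 satisfied
(1,4)% 3/3 satisfied
(2,0)% 3/4 satisfied
(2,1)% 5/6 satisfied
(2,4)% 3/3 satisfied
(3,0)% 2/4 satisfied
(3,2)% 2/3 satisfied
(3,3)% 4/4 satisfied
(3,4)% 3/3 satisfied
(4,0)@ 3/4 satisfied
(4,1)@ 3/6 satisfied
(4,4)% 4/4 satisfied
(5,0)@ 3/4 satisfied
(5,1)@ 3/6 satisfied
(5,2)% 3/5 satisfied
(5,3)% 5/6 satisfied
(5,4)% 3/4 satisfied
(6,0)% 0/2 not
(6,2)% 3/4 satisfied
(6,3)% 4/5 satisfied
(6,4)@ 0/3 not
For instance (0,0) has only 1/3 same-type neighbors, below 3/8.

No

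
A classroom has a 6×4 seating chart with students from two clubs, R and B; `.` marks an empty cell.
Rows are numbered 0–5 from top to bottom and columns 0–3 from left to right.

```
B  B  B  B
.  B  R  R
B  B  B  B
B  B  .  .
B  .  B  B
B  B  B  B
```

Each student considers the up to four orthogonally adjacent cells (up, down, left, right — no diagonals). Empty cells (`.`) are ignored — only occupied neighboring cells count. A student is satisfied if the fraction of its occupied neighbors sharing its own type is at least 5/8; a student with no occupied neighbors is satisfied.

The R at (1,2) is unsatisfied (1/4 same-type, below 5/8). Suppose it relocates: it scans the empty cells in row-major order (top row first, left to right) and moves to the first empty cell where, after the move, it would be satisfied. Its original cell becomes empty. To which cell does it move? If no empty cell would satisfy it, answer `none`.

Vacating (1,2). Empty cells in order:
  (1,0): 0/3 same-type → still unsatisfied.
  (3,2): 0/3 same-type → still unsatisfied.
  (3,3): 0/2 same-type → still unsatisfied.
  (4,1): 0/4 same-type → still unsatisfied.

none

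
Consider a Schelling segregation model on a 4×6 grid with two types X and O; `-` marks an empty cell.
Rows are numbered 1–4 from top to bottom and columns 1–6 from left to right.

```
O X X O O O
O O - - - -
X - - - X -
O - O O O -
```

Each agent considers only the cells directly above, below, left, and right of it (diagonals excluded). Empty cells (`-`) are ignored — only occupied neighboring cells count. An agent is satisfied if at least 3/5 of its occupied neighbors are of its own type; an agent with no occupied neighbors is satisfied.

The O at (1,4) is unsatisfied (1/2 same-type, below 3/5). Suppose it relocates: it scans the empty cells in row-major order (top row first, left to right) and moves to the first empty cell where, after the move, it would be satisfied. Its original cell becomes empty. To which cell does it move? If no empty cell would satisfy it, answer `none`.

Vacating (1,4). Empty cells in order:
  (2,3): 1/2 same-type → still unsatisfied.
  (2,4): 0/0 same-type → satisfied — stop here.

(2,4)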